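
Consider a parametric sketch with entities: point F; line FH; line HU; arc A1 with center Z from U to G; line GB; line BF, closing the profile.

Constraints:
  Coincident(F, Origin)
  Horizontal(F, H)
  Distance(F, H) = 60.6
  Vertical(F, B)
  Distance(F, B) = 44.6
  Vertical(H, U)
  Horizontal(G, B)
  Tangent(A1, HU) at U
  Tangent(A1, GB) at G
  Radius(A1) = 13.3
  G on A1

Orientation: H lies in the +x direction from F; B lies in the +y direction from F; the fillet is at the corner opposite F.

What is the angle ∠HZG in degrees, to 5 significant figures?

156.98°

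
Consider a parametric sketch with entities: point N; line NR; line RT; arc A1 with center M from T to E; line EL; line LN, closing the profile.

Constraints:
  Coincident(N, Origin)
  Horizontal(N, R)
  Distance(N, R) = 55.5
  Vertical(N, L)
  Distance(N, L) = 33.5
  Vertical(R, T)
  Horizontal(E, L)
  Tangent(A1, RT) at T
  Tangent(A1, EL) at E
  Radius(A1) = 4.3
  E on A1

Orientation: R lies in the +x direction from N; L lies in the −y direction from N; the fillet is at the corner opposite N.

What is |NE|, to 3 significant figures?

61.2

N is at the origin; N and R share the same y with |NR| = 55.5 and R on the +x side, so R = (55.5, 0.00). N and L share the same x with |NL| = 33.5 and L on the −y side, so L = (0.00, -33.5). The virtual corner opposite N is at (55.5, -33.5). A1 meets RT tangentially, so MT is at right angles to RT and tangency of A1 to EL means the radius ME is perpendicular to EL, with radius 4.3, so the center M sits 4.3 in from both sides at M = (51.2, -29.2). That places the tangent points at T = (55.5, -29.2) on RT and E = (51.2, -33.5) on EL. Then |NE| = |E − N| = 61.2.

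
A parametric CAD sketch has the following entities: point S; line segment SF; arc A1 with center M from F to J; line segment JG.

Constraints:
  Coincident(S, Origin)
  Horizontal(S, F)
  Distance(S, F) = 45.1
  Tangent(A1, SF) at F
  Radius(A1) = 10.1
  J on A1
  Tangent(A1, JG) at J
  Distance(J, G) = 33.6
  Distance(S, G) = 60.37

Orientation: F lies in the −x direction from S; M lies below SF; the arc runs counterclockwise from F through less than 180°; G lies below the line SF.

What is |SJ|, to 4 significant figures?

56.14

S is at the origin; S and F share the same y with |SF| = 45.1 and F on the −x side, so F = (-45.10, 0.000). Tangency of A1 to SF means the radius MF is perpendicular to SF, so M = F + (0, -10.1) = (-45.10, -10.10). Since MJ ⟂ JG (tangency), |MG| = √(10.1² + 33.6²) = 35.09 regardless of where J sits on A1. So G lies on both circle(S, 60.37) and circle(M, 35.09); the below-SF intersection is G = (-40.39, -44.87). J is the foot of the tangent from G: J = (-54.29, -14.28).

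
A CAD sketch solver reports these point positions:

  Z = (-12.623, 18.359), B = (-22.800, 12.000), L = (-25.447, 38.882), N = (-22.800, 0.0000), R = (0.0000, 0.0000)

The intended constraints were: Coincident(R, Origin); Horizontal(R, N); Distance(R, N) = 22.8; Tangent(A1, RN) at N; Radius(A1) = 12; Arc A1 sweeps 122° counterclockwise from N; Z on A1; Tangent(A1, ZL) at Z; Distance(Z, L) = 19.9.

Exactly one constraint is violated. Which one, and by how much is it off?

Distance(Z, L) = 19.9 — off by 4.30.

R = (0.00, 0.00) ✓; R.y = 0.00, N.y = 0.00 ✓; |RN| = 22.80 ✓; ∠(BN, NR) = 90.00° ✓; |BN| = 12.00 ✓; bearing(B→Z) − bearing(B→N) = 122.0° ✓; |BZ| = 12.00 ✓; ∠(BZ, ZL) = 90.00° ✓; |ZL| = 24.20 ✗.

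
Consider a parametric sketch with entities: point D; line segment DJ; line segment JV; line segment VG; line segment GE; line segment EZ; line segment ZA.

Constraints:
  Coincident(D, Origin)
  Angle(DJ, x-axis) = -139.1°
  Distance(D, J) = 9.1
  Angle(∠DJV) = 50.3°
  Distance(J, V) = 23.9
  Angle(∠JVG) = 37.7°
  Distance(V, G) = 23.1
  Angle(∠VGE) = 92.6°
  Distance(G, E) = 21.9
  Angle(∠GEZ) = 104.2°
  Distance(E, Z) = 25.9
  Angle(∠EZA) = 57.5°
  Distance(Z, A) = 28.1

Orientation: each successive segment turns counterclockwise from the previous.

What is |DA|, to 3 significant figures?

12.1

D is at the origin; DJ runs at -139.1° with length 9.1, so J = (-6.88, -5.96). ∠DJV = 50.3° gives JV at -9.40° from the x-axis; with |JV| = 23.9, V = (16.7, -9.86). ∠JVG = 37.7° gives VG at 133° from the x-axis; with |VG| = 23.1, G = (0.976, 7.06). ∠VGE = 92.6° gives GE at -140° from the x-axis; with |GE| = 21.9, E = (-15.7, -7.10). ∠GEZ = 104.2° gives EZ at -63.9° from the x-axis; with |EZ| = 25.9, Z = (-4.33, -30.4). ∠EZA = 57.5° gives ZA at 58.6° from the x-axis; with |ZA| = 28.1, A = (10.3, -6.38). Then |DA| = |A − D| = 12.1.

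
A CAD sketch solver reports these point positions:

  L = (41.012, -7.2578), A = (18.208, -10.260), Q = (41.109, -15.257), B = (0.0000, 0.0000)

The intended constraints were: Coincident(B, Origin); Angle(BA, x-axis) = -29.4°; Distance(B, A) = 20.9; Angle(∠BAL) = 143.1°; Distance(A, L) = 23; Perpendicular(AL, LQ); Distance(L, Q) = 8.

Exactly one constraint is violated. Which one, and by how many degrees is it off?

Perpendicular(AL, LQ) — off by 6.81°.

B = (0.00, 0.00) ✓; BA at -29.40° ✓; |BA| = 20.90 ✓; ∠BAL = 143.1° ✓; |AL| = 23.00 ✓; ∠(AL, LQ) = 96.81° ✗; |LQ| = 8.000 ✓.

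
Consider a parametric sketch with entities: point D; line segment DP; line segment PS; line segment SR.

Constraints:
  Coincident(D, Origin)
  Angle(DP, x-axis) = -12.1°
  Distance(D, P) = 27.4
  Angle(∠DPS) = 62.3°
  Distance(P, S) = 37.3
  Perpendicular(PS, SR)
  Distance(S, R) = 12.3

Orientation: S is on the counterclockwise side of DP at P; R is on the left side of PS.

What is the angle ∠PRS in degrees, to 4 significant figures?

71.75°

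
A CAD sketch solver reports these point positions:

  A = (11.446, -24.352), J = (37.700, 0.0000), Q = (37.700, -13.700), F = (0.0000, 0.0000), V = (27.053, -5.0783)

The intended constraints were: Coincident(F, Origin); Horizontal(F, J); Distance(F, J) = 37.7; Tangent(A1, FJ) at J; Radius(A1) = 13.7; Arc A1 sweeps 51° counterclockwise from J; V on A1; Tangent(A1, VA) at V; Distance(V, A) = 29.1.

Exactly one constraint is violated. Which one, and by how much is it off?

Distance(V, A) = 29.1 — off by 4.30.

F = (0.00, 0.00) ✓; F.y = 0.00, J.y = 0.00 ✓; |FJ| = 37.70 ✓; ∠(QJ, JF) = 90.00° ✓; |QJ| = 13.70 ✓; bearing(Q→V) − bearing(Q→J) = 51.00° ✓; |QV| = 13.70 ✓; ∠(QV, VA) = 90.00° ✓; |VA| = 24.80 ✗.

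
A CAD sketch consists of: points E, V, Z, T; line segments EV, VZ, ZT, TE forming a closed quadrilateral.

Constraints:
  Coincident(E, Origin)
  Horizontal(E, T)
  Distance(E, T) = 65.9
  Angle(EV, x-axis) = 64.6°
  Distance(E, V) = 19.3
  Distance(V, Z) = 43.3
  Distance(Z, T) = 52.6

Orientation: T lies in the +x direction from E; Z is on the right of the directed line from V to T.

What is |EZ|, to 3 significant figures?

31.1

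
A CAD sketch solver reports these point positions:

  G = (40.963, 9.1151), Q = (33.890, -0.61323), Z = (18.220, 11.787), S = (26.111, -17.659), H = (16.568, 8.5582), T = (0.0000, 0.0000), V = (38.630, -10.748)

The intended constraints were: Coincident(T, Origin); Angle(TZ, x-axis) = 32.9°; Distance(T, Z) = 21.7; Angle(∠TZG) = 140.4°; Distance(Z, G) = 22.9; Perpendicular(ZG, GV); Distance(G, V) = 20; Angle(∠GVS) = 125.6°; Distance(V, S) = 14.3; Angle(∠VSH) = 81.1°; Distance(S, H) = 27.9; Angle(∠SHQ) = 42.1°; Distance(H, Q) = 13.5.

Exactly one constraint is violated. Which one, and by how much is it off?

Distance(H, Q) = 13.5 — off by 6.10.

T = (0.00, 0.00) ✓; TZ at 32.90° ✓; |TZ| = 21.70 ✓; ∠TZG = 140.4° ✓; |ZG| = 22.90 ✓; ∠(ZG, GV) = 90.00° ✓; |GV| = 20.00 ✓; ∠GVS = 125.6° ✓; |VS| = 14.30 ✓; ∠VSH = 81.10° ✓; |SH| = 27.90 ✓; ∠SHQ = 42.10° ✓; |HQ| = 19.60 ✗.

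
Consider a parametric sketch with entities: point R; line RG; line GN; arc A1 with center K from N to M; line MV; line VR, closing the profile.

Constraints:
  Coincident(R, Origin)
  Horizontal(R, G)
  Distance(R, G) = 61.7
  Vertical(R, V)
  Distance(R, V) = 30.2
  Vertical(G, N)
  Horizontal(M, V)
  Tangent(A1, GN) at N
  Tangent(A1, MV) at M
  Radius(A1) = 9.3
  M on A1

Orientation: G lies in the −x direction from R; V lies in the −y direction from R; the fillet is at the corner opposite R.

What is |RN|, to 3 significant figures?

65.1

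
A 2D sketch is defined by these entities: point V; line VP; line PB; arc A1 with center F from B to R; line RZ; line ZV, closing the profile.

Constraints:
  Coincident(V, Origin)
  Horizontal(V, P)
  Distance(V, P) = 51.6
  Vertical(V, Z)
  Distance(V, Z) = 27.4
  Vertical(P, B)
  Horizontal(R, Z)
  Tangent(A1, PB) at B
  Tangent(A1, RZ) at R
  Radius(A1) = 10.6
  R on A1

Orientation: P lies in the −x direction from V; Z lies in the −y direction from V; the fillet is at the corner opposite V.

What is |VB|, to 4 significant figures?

54.27

V is at the origin; VP is horizontal with |VP| = 51.6 and P on the −x side, so P = (-51.60, 0.000). V and Z share the same x with |VZ| = 27.4 and Z on the −y side, so Z = (0.000, -27.40). The virtual corner opposite V is at (-51.60, -27.40). The tangent condition forces FB to be normal to PB and the tangent condition forces FR to be normal to RZ, with radius 10.6, so the center F sits 10.6 in from both sides at F = (-41.00, -16.80). That places the tangent points at B = (-51.60, -16.80) on PB and R = (-41.00, -27.40) on RZ. Then |VB| = |B − V| = 54.27.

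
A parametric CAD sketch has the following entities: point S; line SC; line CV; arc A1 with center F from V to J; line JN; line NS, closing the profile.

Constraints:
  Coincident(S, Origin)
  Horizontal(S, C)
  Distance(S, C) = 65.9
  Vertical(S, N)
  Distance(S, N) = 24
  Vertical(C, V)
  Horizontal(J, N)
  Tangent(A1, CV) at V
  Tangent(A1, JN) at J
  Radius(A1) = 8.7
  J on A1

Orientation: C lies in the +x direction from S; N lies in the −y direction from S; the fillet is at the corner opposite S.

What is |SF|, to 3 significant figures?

59.2

S is at the origin; S and C share the same y with |SC| = 65.9 and C on the +x side, so C = (65.9, 0.00). SN is vertical with |SN| = 24.0 and N on the −y side, so N = (0.00, -24.0). The virtual corner opposite S is at (65.9, -24.0). The tangent condition forces FV to be normal to CV and since A1 is tangent to JN there, FJ ⟂ JN, with radius 8.7, so the center F sits 8.7 in from both sides at F = (57.2, -15.3). Then |SF| = |F − S| = 59.2.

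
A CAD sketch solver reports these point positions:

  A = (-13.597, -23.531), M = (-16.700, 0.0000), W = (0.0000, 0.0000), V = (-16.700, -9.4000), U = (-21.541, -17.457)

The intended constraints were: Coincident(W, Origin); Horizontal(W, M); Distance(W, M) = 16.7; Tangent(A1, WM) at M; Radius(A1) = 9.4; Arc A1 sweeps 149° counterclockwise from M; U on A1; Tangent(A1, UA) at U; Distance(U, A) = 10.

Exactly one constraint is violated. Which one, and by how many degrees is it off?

Tangent(A1, UA) at U — off by 6.40°.

W = (0.00, 0.00) ✓; W.y = 0.00, M.y = 0.00 ✓; |WM| = 16.70 ✓; ∠(VM, MW) = 90.00° ✓; |VM| = 9.400 ✓; bearing(V→U) − bearing(V→M) = 149.0° ✓; |VU| = 9.399 ✓; ∠(VU, UA) = 96.40° ✗; |UA| = 10.00 ✓.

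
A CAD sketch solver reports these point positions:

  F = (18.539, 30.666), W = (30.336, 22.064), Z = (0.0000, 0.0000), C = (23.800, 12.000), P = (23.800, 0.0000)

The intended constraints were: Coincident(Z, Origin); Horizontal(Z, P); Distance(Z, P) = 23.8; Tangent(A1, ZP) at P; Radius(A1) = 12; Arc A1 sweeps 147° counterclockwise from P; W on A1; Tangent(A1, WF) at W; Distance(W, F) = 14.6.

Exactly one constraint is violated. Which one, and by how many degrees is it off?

Tangent(A1, WF) at W — off by 3.10°.

Z = (0.00, 0.00) ✓; Z.y = 0.00, P.y = 0.00 ✓; |ZP| = 23.80 ✓; ∠(CP, PZ) = 90.00° ✓; |CP| = 12.00 ✓; bearing(C→W) − bearing(C→P) = 147.0° ✓; |CW| = 12.00 ✓; ∠(CW, WF) = 93.10° ✗; |WF| = 14.60 ✓.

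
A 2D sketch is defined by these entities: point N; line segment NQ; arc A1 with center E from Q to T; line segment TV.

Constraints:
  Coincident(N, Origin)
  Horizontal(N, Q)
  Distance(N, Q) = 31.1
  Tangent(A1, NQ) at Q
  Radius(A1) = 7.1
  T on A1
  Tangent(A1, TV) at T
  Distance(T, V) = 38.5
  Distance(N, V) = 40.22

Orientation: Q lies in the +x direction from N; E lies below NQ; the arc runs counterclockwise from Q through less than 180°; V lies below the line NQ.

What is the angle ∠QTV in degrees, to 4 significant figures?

147.2°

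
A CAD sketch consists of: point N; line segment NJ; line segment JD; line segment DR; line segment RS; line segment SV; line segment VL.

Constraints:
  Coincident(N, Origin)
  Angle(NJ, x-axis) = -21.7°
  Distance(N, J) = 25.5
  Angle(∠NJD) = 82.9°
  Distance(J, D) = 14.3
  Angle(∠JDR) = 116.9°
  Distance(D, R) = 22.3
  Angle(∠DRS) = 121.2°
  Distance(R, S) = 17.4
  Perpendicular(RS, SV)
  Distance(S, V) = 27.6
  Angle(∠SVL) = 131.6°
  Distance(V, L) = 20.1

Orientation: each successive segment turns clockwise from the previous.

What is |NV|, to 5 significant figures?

12.533

∠DRS = 121.2° gives RS at 119.30° from the x-axis; with |RS| = 17.4, S = (-13.999, -6.0464). RS ⟂ SV, so SV runs at 29.300°; with |SV| = 27.6, V = (10.070, 7.4606). Then |NV| = |V − N| = 12.533.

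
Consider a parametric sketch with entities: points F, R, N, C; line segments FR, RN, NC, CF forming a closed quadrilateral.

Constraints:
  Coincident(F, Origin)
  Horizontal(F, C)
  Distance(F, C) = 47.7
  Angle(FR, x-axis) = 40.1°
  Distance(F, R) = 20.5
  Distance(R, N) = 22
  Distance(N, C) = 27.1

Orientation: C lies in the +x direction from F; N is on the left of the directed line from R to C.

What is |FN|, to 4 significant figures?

42.30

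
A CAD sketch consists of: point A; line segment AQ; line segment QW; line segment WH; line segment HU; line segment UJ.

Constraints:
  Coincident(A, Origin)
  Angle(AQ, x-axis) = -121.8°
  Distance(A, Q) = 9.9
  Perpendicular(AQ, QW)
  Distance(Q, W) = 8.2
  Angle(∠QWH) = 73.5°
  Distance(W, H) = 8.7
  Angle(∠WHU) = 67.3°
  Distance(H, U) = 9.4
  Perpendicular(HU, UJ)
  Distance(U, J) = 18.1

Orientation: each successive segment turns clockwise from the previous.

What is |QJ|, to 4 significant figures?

15.26

∠WHU = 67.3° gives HU at -71.00° from the x-axis; with |HU| = 9.4, U = (-2.630, -7.193). HU ⟂ UJ, so UJ runs at -161.0°; with |UJ| = 18.1, J = (-19.74, -13.09). Then |QJ| = |J − Q| = 15.26.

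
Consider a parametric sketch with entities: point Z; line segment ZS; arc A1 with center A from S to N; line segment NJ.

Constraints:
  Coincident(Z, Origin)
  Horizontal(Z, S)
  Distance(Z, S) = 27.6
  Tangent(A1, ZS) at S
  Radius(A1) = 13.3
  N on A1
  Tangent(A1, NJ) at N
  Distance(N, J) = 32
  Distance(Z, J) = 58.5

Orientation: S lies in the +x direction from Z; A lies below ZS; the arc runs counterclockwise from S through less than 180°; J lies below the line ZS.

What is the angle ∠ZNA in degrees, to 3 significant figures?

94.6°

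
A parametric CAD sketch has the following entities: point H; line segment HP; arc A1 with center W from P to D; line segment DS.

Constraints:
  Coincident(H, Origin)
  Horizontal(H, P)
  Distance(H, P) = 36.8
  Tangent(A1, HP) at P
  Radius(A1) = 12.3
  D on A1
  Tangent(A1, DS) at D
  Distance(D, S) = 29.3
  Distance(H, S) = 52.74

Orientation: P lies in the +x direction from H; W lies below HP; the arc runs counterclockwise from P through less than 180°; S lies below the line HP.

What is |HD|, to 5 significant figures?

28.666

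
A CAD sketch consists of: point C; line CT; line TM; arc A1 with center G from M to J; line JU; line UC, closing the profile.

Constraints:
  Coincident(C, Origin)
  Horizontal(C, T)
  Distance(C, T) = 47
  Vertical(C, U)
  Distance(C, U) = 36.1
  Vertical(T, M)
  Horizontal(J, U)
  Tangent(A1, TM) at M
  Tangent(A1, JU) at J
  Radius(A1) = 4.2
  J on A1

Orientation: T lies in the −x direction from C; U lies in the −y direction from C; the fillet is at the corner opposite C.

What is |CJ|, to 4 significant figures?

55.99

The virtual corner opposite C is at (-47.00, -36.10). Since A1 is tangent to TM there, GM ⟂ TM and the tangent condition forces GJ to be normal to JU, with radius 4.2, so the center G sits 4.2 in from both sides at G = (-42.80, -31.90). That places the tangent points at M = (-47.00, -31.90) on TM and J = (-42.80, -36.10) on JU. Then |CJ| = |J − C| = 55.99.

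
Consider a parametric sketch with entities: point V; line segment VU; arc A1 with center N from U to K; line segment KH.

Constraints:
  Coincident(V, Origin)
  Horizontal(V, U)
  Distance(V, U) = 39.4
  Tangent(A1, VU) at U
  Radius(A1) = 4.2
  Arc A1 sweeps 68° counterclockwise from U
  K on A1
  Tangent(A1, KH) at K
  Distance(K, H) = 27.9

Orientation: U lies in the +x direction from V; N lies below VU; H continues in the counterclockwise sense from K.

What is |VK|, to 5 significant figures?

35.603

V is at the origin; VU is horizontal with |VU| = 39.4 and U on the +x side, so U = (39.400, 0.0000). Tangency of A1 to VU means the radius NU is perpendicular to VU, so N = U + (0, -4.2) = (39.400, -4.2000). On A1, U sits at bearing 90° from N; a 68° counterclockwise sweep puts K at bearing 158°, so K = N + 4.2·(cos 158°, sin 158°) = (35.506, -2.6267). Then |VK| = |K − V| = 35.603.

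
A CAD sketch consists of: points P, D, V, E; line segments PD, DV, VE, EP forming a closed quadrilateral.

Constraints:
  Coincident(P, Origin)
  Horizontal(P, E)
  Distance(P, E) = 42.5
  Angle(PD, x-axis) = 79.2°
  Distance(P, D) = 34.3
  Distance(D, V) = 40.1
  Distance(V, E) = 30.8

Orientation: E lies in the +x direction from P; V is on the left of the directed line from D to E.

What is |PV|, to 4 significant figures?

55.56

P is at the origin; PE is horizontal with |PE| = 42.5 and E in +x, so E = (42.5, 0). PD runs at 79.2° with |PD| = 34.3, so D = (6.427, 33.69). V is determined by |DV| = 40.1 and |VE| = 30.8 together: it lies at the intersection of circle(D, 40.1) and circle(E, 30.8). With |DE| = 49.36, the foot of the radical line on DE is 31.36 from D and the perpendicular offset is √(40.1² − 31.36²) = 24.99. Taking the left-of-DE solution: V = (46.40, 30.55).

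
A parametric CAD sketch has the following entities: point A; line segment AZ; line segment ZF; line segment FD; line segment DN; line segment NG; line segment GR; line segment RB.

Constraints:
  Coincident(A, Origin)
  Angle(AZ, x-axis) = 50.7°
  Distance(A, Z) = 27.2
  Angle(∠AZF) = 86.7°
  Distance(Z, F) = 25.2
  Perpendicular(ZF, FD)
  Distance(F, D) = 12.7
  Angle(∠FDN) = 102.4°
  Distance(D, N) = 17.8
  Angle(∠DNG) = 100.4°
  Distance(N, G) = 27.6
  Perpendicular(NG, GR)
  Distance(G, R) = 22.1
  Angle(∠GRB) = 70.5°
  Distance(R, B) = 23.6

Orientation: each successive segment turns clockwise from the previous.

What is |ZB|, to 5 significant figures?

19.806

A is at the origin; AZ runs at 50.7° with length 27.2, so Z = (17.228, 21.048). ∠AZF = 86.7° gives ZF at -42.600° from the x-axis; with |ZF| = 25.2, F = (35.778, 3.9912). ZF ⟂ FD, so FD runs at -132.60°; with |FD| = 12.7, D = (27.181, -5.3573). ∠FDN = 102.4° gives DN at 149.80° from the x-axis; with |DN| = 17.8, N = (11.797, 3.5965). ∠DNG = 100.4° gives NG at 70.200° from the x-axis; with |NG| = 27.6, G = (21.146, 29.565). NG is perpendicular to GR, so GR runs at -19.800°; with |GR| = 22.1, R = (41.940, 22.079). ∠GRB = 70.5° gives RB at -129.30° from the x-axis; with |RB| = 23.6, B = (26.992, 3.8161). Then |ZB| = |B − Z| = 19.806.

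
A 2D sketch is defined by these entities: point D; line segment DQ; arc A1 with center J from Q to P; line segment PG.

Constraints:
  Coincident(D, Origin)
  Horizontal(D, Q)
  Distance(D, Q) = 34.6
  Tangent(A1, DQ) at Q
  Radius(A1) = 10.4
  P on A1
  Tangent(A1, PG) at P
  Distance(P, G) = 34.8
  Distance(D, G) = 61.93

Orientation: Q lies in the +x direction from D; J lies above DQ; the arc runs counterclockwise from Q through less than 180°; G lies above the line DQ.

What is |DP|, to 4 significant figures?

46.39

Checks: |JP| = 10.40 ✓; ∠(JP, PG) = 90.00° ✓; |PG| = 34.80 ✓; |DG| = 61.93 ✓.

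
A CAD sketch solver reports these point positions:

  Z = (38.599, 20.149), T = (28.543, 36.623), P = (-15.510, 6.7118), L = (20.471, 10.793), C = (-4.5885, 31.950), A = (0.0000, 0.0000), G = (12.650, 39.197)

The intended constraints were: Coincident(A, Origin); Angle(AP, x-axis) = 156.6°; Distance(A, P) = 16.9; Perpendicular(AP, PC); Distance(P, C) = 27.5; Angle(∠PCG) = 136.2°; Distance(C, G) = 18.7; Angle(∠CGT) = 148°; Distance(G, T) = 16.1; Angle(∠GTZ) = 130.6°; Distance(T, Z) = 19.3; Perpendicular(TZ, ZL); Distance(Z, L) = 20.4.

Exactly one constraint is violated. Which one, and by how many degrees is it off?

Perpendicular(TZ, ZL) — off by 4.10°.

A = (0.00, 0.00) ✓; AP at 156.6° ✓; |AP| = 16.90 ✓; ∠(AP, PC) = 90.00° ✓; |PC| = 27.50 ✓; ∠PCG = 136.2° ✓; |CG| = 18.70 ✓; ∠CGT = 148.0° ✓; |GT| = 16.10 ✓; ∠GTZ = 130.6° ✓; |TZ| = 19.30 ✓; ∠(TZ, ZL) = 94.10° ✗; |ZL| = 20.40 ✓.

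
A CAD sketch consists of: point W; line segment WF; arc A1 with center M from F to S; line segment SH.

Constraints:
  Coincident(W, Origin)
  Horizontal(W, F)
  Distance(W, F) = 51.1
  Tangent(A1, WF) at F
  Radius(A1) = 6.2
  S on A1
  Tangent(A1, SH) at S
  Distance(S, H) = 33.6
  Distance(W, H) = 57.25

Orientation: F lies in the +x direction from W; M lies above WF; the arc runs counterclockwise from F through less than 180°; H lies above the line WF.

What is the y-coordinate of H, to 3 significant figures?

39.1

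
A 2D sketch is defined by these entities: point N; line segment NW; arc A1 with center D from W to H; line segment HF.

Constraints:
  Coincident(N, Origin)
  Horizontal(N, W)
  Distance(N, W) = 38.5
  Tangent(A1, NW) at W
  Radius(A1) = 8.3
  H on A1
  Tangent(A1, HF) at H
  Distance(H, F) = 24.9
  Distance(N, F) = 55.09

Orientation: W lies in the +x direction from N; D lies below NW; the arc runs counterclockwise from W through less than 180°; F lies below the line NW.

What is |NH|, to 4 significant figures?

33.57

N is at the origin; N and W share the same y with |NW| = 38.5 and W on the +x side, so W = (38.50, 0.000). Since A1 is tangent to NW there, DW ⟂ NW, so D = W + (0, -8.3) = (38.50, -8.300). Since DH ⟂ HF (tangency), |DF| = √(8.3² + 24.9²) = 26.25 regardless of where H sits on A1. So F lies on both circle(N, 55.09) and circle(D, 26.25); the below-NW intersection is F = (43.26, -34.11). H is the foot of the tangent from F: H = (31.23, -12.31).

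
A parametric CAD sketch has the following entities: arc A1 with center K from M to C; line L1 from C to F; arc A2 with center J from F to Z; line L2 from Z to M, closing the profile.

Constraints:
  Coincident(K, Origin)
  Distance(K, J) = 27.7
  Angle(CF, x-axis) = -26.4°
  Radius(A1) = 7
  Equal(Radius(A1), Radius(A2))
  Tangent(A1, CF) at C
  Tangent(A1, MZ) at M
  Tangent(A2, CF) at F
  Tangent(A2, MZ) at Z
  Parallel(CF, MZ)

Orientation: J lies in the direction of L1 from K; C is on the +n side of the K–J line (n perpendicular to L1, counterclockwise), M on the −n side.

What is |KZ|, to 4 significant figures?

28.57

The slot axis is L1's direction at -26.4°, so u = (cos -26.4°, sin -26.4°) = (0.8957, -0.4446) and n = (−sin -26.4°, cos -26.4°) = (0.4446, 0.8957). K is at the origin and J lies 27.7 along u from K, so J = 27.7·u = (24.81, -12.32). Tangency of A1 to both parallel lines with radius 7.0 puts C and M at K ± 7.0·n: C = (3.112, 6.270), M = (-3.112, -6.270). Equal radii place F and Z the same way about J: F = J + 7.0·n = (27.92, -6.046), Z = J − 7.0·n = (21.70, -18.59). Then |KZ| = |Z − K| = 28.57.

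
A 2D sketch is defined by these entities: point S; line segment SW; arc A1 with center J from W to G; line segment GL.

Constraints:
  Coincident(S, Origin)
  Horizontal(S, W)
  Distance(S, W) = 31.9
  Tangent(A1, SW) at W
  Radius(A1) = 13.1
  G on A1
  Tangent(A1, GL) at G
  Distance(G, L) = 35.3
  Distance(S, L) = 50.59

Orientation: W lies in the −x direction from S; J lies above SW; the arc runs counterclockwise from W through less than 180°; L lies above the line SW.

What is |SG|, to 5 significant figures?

22.542

S is at the origin; SW is horizontal with |SW| = 31.9 and W on the −x side, so W = (-31.900, 0.0000). A1 meets SW tangentially, so JW is at right angles to SW, so J = W + (0, 13.1) = (-31.900, 13.100). Since JG ⟂ GL (tangency), |JL| = √(13.1² + 35.3²) = 37.652 regardless of where G sits on A1. So L lies on both circle(S, 50.59) and circle(J, 37.652); the above-SW intersection is L = (-16.961, 47.662). G is the foot of the tangent from L: G = (-18.818, 12.411).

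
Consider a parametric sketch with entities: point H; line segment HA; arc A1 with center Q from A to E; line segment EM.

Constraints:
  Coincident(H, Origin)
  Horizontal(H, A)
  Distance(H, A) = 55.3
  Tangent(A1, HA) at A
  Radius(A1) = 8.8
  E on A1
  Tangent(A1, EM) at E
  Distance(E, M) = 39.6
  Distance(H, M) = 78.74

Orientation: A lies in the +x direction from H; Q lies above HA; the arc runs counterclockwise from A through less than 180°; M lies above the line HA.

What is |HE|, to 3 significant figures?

64.8

H is at the origin; H and A share the same y with |HA| = 55.3 and A on the +x side, so A = (55.3, 0.00). The tangent condition forces QA to be normal to HA, so Q = A + (0, 8.8) = (55.3, 8.80). Since QE ⟂ EM (tangency), |QM| = √(8.8² + 39.6²) = 40.6 regardless of where E sits on A1. So M lies on both circle(H, 78.74) and circle(Q, 40.6); the above-HA intersection is M = (61.8, 48.8). E is the foot of the tangent from M: E = (64.1, 9.32).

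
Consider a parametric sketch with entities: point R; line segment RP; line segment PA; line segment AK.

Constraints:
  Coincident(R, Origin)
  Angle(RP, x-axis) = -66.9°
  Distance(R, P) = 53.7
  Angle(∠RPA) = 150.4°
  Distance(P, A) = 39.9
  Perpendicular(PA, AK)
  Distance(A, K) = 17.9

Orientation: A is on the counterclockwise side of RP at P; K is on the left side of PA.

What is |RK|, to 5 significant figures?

87.020

R is at the origin; RP runs at -66.9° with length 53.7, so P = 53.7·(cos -66.9°, sin -66.9°) = (21.069, -49.394). ∠RPA = 150.4°, so PA runs at -66.9° + (180° − 150.4°) = -37.300° from the x-axis; with |PA| = 39.9, A = P + 39.9·(cos -37.300°, sin -37.300°) = (52.808, -73.573). The perpendicularity gives AK at right angles to PA; with |AK| = 17.9 on the left of PA, K = A + 17.9·(0.60599, 0.79547) = (63.655, -59.334). Then |RK| = |K − R| = 87.020.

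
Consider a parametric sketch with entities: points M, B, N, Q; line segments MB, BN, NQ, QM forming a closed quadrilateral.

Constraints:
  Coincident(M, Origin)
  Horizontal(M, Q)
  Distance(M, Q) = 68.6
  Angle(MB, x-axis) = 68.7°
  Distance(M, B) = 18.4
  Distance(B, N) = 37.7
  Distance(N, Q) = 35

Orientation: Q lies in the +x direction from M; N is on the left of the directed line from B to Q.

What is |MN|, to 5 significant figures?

50.078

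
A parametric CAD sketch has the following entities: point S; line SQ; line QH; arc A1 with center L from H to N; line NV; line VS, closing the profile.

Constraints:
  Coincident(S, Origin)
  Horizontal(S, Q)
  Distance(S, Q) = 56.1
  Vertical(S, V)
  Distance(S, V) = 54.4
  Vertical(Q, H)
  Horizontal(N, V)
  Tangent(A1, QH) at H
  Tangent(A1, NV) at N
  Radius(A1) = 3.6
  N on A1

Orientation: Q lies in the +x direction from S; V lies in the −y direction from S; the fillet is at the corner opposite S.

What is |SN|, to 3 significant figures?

75.6

S is at the origin; S and Q share the same y with |SQ| = 56.1 and Q on the +x side, so Q = (56.1, 0.00). S and V share the same x with |SV| = 54.4 and V on the −y side, so V = (0.00, -54.4). The virtual corner opposite S is at (56.1, -54.4). Since A1 is tangent to QH there, LH ⟂ QH and A1 meets NV tangentially, so LN is at right angles to NV, with radius 3.6, so the center L sits 3.6 in from both sides at L = (52.5, -50.8). That places the tangent points at H = (56.1, -50.8) on QH and N = (52.5, -54.4) on NV. Then |SN| = |N − S| = 75.6.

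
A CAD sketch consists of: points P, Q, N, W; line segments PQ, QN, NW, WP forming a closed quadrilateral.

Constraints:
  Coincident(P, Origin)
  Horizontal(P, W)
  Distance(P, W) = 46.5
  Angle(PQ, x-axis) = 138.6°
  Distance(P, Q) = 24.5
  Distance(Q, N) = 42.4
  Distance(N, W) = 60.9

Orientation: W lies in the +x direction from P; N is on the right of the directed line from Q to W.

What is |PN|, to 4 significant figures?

26.69

Checks: |QN| = 42.40 ✓; |NW| = 60.90 ✓.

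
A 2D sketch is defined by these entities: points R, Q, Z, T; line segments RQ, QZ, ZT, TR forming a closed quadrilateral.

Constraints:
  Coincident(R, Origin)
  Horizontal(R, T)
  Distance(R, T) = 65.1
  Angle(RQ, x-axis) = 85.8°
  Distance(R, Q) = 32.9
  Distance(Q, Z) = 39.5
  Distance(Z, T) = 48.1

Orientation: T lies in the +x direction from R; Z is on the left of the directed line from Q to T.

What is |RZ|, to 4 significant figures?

58.34

R is at the origin; RT is horizontal with |RT| = 65.1 and T in +x, so T = (65.1, 0). RQ runs at 85.8° with |RQ| = 32.9, so Q = (2.410, 32.81). Z is determined by |QZ| = 39.5 and |ZT| = 48.1 together: it lies at the intersection of circle(Q, 39.5) and circle(T, 48.1). With |QT| = 70.76, the foot of the radical line on QT is 30.06 from Q and the perpendicular offset is √(39.5² − 30.06²) = 25.63. Taking the left-of-QT solution: Z = (40.92, 41.58).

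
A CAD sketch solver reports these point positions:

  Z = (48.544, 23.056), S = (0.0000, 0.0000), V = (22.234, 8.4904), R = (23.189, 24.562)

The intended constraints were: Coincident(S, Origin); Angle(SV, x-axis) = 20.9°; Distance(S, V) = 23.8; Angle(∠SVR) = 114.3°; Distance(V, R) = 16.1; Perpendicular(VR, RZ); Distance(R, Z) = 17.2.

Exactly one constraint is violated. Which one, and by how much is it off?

Distance(R, Z) = 17.2 — off by 8.20.

S = (0.00, 0.00) ✓; SV at 20.90° ✓; |SV| = 23.80 ✓; ∠SVR = 114.3° ✓; |VR| = 16.10 ✓; ∠(VR, RZ) = 90.00° ✓; |RZ| = 25.40 ✗.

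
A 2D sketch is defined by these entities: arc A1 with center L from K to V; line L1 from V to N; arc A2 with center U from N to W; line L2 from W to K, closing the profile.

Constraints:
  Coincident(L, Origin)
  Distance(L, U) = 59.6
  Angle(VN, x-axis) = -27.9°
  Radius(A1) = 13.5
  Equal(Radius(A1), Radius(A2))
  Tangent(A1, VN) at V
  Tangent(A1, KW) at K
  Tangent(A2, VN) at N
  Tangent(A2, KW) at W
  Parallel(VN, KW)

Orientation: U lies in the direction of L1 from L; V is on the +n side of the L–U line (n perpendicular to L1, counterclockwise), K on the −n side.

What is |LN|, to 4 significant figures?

61.11

The slot axis is L1's direction at -27.9°, so u = (cos -27.9°, sin -27.9°) = (0.8838, -0.4679) and n = (−sin -27.9°, cos -27.9°) = (0.4679, 0.8838). L is at the origin and U lies 59.6 along u from L, so U = 59.6·u = (52.67, -27.89). Tangency of A1 to both parallel lines with radius 13.5 puts V and K at L ± 13.5·n: V = (6.317, 11.93), K = (-6.317, -11.93). Equal radii place N and W the same way about U: N = U + 13.5·n = (58.99, -15.96), W = U − 13.5·n = (46.36, -39.82). Then |LN| = |N − L| = 61.11.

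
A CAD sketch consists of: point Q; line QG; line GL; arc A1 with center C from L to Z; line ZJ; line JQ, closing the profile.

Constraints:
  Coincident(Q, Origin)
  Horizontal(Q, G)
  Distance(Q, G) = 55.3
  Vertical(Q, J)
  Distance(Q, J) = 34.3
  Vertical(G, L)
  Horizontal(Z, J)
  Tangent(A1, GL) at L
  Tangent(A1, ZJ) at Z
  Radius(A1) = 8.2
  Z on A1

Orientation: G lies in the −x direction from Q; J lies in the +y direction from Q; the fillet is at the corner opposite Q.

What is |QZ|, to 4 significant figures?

58.27

Q is at the origin; QG is horizontal with |QG| = 55.3 and G on the −x side, so G = (-55.30, 0.000). Q and J share the same x with |QJ| = 34.3 and J on the +y side, so J = (0.000, 34.30). The virtual corner opposite Q is at (-55.30, 34.30). The tangent condition forces CL to be normal to GL and the tangent condition forces CZ to be normal to ZJ, with radius 8.2, so the center C sits 8.2 in from both sides at C = (-47.10, 26.10). That places the tangent points at L = (-55.30, 26.10) on GL and Z = (-47.10, 34.30) on ZJ. Then |QZ| = |Z − Q| = 58.27.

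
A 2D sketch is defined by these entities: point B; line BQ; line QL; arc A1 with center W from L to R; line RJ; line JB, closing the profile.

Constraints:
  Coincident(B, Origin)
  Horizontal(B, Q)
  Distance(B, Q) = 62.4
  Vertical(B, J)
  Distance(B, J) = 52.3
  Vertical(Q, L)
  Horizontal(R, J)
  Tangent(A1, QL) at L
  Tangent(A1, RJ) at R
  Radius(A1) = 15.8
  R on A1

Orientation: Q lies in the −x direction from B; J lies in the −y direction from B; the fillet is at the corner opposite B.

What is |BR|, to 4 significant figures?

70.05

B is at the origin; B and Q share the same y with |BQ| = 62.4 and Q on the −x side, so Q = (-62.40, 0.000). BJ is vertical with |BJ| = 52.3 and J on the −y side, so J = (0.000, -52.30). The virtual corner opposite B is at (-62.40, -52.30). Tangency of A1 to QL means the radius WL is perpendicular to QL and A1 meets RJ tangentially, so WR is at right angles to RJ, with radius 15.8, so the center W sits 15.8 in from both sides at W = (-46.60, -36.50). That places the tangent points at L = (-62.40, -36.50) on QL and R = (-46.60, -52.30) on RJ. Then |BR| = |R − B| = 70.05.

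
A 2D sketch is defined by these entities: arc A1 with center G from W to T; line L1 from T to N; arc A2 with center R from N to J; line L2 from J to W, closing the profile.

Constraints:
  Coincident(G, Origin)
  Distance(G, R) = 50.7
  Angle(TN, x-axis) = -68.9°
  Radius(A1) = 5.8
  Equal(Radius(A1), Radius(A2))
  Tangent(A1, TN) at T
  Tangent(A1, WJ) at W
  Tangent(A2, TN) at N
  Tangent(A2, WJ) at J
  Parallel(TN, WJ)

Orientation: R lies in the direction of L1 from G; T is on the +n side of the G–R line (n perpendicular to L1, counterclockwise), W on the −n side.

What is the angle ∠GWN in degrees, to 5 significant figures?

77.113°

The slot axis is L1's direction at -68.9°, so u = (cos -68.9°, sin -68.9°) = (0.36000, -0.93295) and n = (−sin -68.9°, cos -68.9°) = (0.93295, 0.36000). G is at the origin and R lies 50.7 along u from G, so R = 50.7·u = (18.252, -47.301). Tangency of A1 to both parallel lines with radius 5.8 puts T and W at G ± 5.8·n: T = (5.4111, 2.0880), W = (-5.4111, -2.0880). Equal radii place N and J the same way about R: N = R + 5.8·n = (23.663, -45.213), J = R − 5.8·n = (12.841, -49.389). Then cos ∠GWN = WG·WN / (|WG||WN|), giving 77.113°.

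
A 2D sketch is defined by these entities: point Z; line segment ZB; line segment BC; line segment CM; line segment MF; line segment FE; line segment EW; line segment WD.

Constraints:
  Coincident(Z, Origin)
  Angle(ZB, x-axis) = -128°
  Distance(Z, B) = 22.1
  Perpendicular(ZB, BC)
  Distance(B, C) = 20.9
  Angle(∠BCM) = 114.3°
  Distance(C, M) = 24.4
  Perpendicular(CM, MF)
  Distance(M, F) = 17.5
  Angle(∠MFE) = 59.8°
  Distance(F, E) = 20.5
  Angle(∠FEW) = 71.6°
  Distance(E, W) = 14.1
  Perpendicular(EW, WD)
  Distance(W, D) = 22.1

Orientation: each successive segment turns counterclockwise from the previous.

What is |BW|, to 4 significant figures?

33.43

∠MFE = 59.8° gives FE at -122.1° from the x-axis; with |FE| = 20.5, E = (5.439, -20.81). ∠FEW = 71.6° gives EW at -13.70° from the x-axis; with |EW| = 14.1, W = (19.14, -24.15). Then |BW| = |W − B| = 33.43.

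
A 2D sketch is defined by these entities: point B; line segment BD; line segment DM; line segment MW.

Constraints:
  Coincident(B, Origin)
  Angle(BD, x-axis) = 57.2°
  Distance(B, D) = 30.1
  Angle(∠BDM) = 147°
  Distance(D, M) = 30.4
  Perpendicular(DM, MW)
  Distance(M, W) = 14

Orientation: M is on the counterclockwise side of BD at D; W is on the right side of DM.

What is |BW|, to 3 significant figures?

63.4

∠BDM = 147.0°, so DM runs at 57.2° + (180° − 147.0°) = 90.2° from the x-axis; with |DM| = 30.4, M = D + 30.4·(cos 90.2°, sin 90.2°) = (16.2, 55.7). DM is perpendicular to MW; with |MW| = 14.0 on the right of DM, W = M + 14.0·(1.00, 0.00349) = (30.2, 55.7). Then |BW| = |W − B| = 63.4.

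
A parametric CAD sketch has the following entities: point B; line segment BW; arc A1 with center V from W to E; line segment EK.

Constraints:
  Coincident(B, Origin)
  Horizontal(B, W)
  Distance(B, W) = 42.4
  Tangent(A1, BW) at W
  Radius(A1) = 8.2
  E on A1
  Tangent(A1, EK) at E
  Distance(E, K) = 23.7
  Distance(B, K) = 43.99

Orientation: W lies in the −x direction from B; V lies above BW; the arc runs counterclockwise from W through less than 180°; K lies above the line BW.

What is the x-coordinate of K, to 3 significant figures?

-31.4

B is at the origin; BW is horizontal with |BW| = 42.4 and W on the −x side, so W = (-42.4, 0.00). Since A1 is tangent to BW there, VW ⟂ BW, so V = W + (0, 8.2) = (-42.4, 8.20). Since VE ⟂ EK (tangency), |VK| = √(8.2² + 23.7²) = 25.1 regardless of where E sits on A1. So K lies on both circle(B, 43.99) and circle(V, 25.1); the above-BW intersection is K = (-31.4, 30.8). E is the foot of the tangent from K: E = (-34.3, 7.23).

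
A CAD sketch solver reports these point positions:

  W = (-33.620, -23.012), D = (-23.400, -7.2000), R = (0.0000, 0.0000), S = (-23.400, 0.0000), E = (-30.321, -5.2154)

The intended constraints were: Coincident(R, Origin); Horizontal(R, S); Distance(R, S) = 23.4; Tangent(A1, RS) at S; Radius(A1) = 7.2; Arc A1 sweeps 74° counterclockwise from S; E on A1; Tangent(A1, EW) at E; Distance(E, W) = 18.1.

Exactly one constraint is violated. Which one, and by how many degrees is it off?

Tangent(A1, EW) at E — off by 5.50°.

R = (0.00, 0.00) ✓; R.y = 0.00, S.y = 0.00 ✓; |RS| = 23.40 ✓; ∠(DS, SR) = 90.00° ✓; |DS| = 7.200 ✓; bearing(D→E) − bearing(D→S) = 74.00° ✓; |DE| = 7.200 ✓; ∠(DE, EW) = 84.50° ✗; |EW| = 18.10 ✓.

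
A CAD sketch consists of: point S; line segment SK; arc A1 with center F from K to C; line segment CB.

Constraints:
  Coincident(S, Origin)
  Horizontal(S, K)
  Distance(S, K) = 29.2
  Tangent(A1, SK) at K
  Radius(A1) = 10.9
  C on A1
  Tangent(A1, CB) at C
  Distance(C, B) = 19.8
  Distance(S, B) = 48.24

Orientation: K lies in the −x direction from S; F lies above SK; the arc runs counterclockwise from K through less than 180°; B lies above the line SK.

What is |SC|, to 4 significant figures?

28.47

Checks: S = (0.00, 0.00) ✓; |FC| = 10.90 ✓; ∠(FC, CB) = 90.00° ✓; |CB| = 19.80 ✓; |SB| = 48.24 ✓.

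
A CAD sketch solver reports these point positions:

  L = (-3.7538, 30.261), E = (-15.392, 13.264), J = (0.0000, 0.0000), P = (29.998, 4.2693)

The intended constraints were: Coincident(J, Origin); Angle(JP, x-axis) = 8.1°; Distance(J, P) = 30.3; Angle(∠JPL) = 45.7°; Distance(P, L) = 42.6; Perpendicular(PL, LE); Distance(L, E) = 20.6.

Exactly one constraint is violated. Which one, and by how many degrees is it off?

Perpendicular(PL, LE) — off by 3.20°.

J = (0.00, 0.00) ✓; JP at 8.100° ✓; |JP| = 30.30 ✓; ∠JPL = 45.70° ✓; |PL| = 42.60 ✓; ∠(PL, LE) = 93.20° ✗; |LE| = 20.60 ✓.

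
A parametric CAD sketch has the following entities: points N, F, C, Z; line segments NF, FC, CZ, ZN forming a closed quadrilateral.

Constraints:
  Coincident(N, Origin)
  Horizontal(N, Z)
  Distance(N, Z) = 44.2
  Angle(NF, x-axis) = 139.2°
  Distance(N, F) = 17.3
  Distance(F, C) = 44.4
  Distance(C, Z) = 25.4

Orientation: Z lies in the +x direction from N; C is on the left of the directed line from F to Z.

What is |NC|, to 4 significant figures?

36.88

N is at the origin; N and Z share the same y with |NZ| = 44.2 and Z in +x, so Z = (44.2, 0). NF runs at 139.2° with |NF| = 17.3, so F = (-13.10, 11.30). C is determined by |FC| = 44.4 and |CZ| = 25.4 together: it lies at the intersection of circle(F, 44.4) and circle(Z, 25.4). With |FZ| = 58.40, the foot of the radical line on FZ is 40.55 from F and the perpendicular offset is √(44.4² − 40.55²) = 18.07. Taking the left-of-FZ solution: C = (30.19, 21.19).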